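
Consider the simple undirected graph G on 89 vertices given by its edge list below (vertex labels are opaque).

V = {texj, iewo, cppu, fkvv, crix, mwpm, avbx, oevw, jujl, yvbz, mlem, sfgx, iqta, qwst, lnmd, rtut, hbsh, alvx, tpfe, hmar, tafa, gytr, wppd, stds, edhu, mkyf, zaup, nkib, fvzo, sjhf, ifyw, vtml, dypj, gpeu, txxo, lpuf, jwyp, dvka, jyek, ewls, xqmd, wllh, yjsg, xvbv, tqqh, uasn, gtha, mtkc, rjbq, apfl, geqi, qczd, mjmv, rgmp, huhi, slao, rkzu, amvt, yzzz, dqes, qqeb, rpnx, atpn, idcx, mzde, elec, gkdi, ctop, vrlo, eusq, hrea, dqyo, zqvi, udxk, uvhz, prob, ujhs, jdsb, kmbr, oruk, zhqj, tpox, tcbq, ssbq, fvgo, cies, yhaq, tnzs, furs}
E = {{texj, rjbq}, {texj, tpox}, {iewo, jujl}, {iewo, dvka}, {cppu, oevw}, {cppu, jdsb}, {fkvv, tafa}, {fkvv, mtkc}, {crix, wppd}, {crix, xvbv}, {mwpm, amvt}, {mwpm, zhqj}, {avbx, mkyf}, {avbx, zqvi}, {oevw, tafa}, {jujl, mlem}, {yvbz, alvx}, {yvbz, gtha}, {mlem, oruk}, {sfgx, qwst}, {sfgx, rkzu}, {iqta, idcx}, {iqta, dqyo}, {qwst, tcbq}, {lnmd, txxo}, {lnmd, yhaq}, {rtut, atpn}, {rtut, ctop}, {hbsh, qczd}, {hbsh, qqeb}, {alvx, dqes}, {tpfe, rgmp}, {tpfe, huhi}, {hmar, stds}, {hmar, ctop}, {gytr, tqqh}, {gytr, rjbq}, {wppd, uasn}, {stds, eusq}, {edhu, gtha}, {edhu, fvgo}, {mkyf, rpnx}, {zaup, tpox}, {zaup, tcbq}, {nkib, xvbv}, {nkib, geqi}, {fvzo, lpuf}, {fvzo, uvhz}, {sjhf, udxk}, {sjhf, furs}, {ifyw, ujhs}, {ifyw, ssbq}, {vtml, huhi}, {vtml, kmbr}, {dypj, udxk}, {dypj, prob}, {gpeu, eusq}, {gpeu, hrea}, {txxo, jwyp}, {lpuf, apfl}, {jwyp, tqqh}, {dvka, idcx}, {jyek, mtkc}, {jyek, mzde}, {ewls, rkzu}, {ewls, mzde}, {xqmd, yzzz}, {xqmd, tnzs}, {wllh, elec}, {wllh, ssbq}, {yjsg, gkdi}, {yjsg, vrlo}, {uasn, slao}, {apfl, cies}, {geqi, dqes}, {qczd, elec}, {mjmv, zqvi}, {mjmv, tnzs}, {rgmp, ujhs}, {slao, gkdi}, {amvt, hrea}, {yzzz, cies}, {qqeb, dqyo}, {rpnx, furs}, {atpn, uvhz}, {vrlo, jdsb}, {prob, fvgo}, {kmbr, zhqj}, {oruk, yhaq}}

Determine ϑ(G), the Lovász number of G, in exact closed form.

N(hmar) = {stds, ctop}, |N(hmar)| = 2.
Vertex ssbq has 2 neighbors: ifyw, wllh.
Vertex crix has 2 neighbors: wppd, xvbv.
Vertex avbx has 2 neighbors: mkyf, zqvi.
deg(v) = 2 for all v (|V|=89); the odd cycle C_{89}.
spec(A) ≈ [2.0, 1.99502, 1.9801, 1.95531, 1.92078, 1.87669, 1.82324, 1.76071, 1.68941, 1.60969, 1.52196, 1.42664, 1.32421, 1.21519, 1.10011, 0.97955, 0.85411, 0.72442, 0.59112, 0.45487, 0.31635, 0.17626, 0.0353, -0.10585, -0.24646, -0.38585, -0.52332, -0.65818, -0.78976, -0.9174, -1.04048, -1.15837, -1.27049, -1.37628, -1.47522, -1.5668, -1.65058, -1.72614, -1.79309, -1.85112, -1.89992, -1.93926, -1.96893, -1.9888, -1.99875] (distinct, 5 d.p.).
Lovász (edge-transitive): ϑ = −89·(-2*cos(pi/89))/((2)−(-2*cos(pi/89))) = 89*cos(pi/89)/(cos(pi/89) + 1).
ϑ(G) ≈ 44.4861.
44 ≤ 89*cos(pi/89)/(cos(pi/89) + 1) ≤ 45: both strict.

89*cos(pi/89)/(cos(pi/89) + 1)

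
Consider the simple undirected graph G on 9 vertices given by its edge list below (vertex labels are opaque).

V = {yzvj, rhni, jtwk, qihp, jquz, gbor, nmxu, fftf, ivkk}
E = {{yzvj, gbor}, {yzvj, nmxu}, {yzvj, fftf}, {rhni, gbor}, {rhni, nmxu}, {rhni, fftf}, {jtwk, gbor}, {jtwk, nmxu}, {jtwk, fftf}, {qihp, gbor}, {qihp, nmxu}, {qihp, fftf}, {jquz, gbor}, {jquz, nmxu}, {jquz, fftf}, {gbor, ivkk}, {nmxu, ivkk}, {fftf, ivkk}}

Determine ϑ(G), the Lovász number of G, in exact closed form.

6

Vertex ivkk has 3 neighbors: gbor, nmxu, fftf.
N(jquz) = {gbor, nmxu, fftf}, |N(jquz)| = 3.
Vertex qihp has 3 neighbors: gbor, nmxu, fftf.
deg(nmxu) = 6; N(nmxu) = {yzvj, rhni, jtwk, qihp, jquz, ivkk}.
G = K_{6,3}: α = 6 = χ(Ḡ), so ϑ = 6.
ϑ(G) ≈ 6.0000.
Lovász sandwich 6 ≤ 6 ≤ 6: collapsed.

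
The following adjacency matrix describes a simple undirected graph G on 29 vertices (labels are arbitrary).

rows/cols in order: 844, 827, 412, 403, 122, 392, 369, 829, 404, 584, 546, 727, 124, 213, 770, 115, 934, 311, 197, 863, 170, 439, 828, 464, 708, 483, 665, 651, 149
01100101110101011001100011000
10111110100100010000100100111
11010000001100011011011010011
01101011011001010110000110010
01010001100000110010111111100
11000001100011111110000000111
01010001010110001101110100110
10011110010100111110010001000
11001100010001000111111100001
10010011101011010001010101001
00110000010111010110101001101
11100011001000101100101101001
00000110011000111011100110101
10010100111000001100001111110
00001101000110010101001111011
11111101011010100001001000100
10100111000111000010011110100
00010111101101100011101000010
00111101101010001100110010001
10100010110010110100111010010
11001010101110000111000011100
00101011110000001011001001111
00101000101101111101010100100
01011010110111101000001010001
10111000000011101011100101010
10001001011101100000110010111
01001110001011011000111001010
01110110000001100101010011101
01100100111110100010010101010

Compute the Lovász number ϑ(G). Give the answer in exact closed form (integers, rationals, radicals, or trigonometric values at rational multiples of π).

Vertex 483 has 14 neighbors: 844, 122, 829, 584, 546, 727, 213, 770, 170, 439, 708, 665, 651, 149.
Vertex 844 has 14 neighbors: 827, 412, 392, 829, 404, 584, 727, 213, 115, 934, 863, 170, 708, 483.
Vertex 149 has 14 neighbors: 827, 412, 392, 404, 584, 546, 727, 124, 770, 197, 439, 464, 483, 651.
N(369) = {827, 403, 829, 584, 727, 124, 934, 311, 863, 170, 439, 464, 665, 651}, |N(369)| = 14.
Regular of degree 14 on 29 vertices: strongly regular (29,14,6,7).
A has 3 distinct eigenvalues ≈ [14.0, 2.192582, -3.192582].
Lovász (edge-transitive): ϑ = −29·(-sqrt(29)/2 - 1/2)/((14)−(-sqrt(29)/2 - 1/2)) = sqrt(29).
= 5.3851648… (decimal).

sqrt(29)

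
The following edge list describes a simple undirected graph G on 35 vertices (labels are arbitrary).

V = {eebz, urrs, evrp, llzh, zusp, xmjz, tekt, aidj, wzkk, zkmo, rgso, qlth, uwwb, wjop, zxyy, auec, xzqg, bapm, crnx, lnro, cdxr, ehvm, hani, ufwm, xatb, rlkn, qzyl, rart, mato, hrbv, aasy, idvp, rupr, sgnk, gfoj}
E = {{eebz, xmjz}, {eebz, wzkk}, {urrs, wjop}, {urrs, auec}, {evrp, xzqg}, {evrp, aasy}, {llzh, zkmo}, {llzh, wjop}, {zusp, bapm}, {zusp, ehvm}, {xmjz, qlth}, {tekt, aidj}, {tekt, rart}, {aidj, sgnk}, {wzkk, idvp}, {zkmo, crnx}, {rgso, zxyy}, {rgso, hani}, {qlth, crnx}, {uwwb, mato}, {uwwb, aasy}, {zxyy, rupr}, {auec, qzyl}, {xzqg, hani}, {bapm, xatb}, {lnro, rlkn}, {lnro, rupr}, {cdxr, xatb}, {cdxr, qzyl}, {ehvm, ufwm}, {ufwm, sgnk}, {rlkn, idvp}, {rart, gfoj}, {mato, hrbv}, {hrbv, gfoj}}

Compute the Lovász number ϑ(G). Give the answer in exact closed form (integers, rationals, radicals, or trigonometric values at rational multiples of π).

N(tekt) = {aidj, rart}, |N(tekt)| = 2.
Vertex ehvm has 2 neighbors: zusp, ufwm.
N(qlth) = {xmjz, crnx}, |N(qlth)| = 2.
N(auec) = {urrs, qzyl}, |N(auec)| = 2.
35-vertex 2-regular graph: connected 2-regular on 35 ⇒ C_{35}.
spec(A) ≈ [2.0, 1.96786, 1.87247, 1.7169, 1.50614, 1.24698, 0.94774, 0.61803, 0.26847, -0.08973, -0.44504, -0.78605, -1.10179, -1.38213, -1.61803, -1.80194, -1.92793, -1.99195] (distinct, 5 d.p.).
With N=35: ϑ(G) = 35·(-(-1)*2*cos(pi/35))/(2−(-2*cos(pi/35))) = 35*cos(pi/35)/(cos(pi/35) + 1).
ϑ(G) ≈ 17.4647040.
Lovász sandwich 17 ≤ 35*cos(pi/35)/(cos(pi/35) + 1) ≤ 18: both strict.

35*cos(pi/35)/(cos(pi/35) + 1)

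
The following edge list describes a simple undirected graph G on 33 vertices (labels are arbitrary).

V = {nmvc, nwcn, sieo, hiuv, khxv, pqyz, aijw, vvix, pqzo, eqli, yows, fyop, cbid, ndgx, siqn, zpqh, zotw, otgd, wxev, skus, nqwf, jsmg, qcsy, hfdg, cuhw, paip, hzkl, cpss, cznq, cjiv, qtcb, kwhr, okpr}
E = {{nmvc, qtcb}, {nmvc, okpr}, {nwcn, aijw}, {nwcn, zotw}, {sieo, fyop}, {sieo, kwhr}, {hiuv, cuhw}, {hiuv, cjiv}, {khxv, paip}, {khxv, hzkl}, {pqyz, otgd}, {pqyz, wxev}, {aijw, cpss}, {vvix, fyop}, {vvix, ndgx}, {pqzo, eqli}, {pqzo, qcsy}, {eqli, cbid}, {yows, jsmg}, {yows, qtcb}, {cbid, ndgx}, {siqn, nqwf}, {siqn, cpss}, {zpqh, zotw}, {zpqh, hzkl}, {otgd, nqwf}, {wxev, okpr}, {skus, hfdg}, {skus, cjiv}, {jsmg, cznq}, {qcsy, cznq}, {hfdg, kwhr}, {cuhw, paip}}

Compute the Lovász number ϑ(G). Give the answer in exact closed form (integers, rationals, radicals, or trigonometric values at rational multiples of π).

33*cos(pi/33)/(cos(pi/33) + 1)

Vertex eqli has 2 neighbors: pqzo, cbid.
N(pqyz) = {otgd, wxev}, |N(pqyz)| = 2.
N(yows) = {jsmg, qtcb}, |N(yows)| = 2.
deg(nwcn) = 2; N(nwcn) = {aijw, zotw}.
Every vertex has degree 2 (N=33); a single 33-cycle (edge-transitive).
The 17 distinct eigenvalues: [2.0, 1.963857, 1.856736, 1.682507, 1.447468, 1.160114, 0.83083, 0.471518, 0.095164, -0.28463, -0.654136, -1.0, -1.309721, -1.572106, -1.777671, -1.918986, -1.990944].
With N=33: ϑ(G) = 33·(-(-1)*2*cos(pi/33))/(2−(-2*cos(pi/33))) = 33*cos(pi/33)/(cos(pi/33) + 1).
ϑ(G) ≈ 16.462558592.
16 ≤ 33*cos(pi/33)/(cos(pi/33) + 1) ≤ 17: both strict.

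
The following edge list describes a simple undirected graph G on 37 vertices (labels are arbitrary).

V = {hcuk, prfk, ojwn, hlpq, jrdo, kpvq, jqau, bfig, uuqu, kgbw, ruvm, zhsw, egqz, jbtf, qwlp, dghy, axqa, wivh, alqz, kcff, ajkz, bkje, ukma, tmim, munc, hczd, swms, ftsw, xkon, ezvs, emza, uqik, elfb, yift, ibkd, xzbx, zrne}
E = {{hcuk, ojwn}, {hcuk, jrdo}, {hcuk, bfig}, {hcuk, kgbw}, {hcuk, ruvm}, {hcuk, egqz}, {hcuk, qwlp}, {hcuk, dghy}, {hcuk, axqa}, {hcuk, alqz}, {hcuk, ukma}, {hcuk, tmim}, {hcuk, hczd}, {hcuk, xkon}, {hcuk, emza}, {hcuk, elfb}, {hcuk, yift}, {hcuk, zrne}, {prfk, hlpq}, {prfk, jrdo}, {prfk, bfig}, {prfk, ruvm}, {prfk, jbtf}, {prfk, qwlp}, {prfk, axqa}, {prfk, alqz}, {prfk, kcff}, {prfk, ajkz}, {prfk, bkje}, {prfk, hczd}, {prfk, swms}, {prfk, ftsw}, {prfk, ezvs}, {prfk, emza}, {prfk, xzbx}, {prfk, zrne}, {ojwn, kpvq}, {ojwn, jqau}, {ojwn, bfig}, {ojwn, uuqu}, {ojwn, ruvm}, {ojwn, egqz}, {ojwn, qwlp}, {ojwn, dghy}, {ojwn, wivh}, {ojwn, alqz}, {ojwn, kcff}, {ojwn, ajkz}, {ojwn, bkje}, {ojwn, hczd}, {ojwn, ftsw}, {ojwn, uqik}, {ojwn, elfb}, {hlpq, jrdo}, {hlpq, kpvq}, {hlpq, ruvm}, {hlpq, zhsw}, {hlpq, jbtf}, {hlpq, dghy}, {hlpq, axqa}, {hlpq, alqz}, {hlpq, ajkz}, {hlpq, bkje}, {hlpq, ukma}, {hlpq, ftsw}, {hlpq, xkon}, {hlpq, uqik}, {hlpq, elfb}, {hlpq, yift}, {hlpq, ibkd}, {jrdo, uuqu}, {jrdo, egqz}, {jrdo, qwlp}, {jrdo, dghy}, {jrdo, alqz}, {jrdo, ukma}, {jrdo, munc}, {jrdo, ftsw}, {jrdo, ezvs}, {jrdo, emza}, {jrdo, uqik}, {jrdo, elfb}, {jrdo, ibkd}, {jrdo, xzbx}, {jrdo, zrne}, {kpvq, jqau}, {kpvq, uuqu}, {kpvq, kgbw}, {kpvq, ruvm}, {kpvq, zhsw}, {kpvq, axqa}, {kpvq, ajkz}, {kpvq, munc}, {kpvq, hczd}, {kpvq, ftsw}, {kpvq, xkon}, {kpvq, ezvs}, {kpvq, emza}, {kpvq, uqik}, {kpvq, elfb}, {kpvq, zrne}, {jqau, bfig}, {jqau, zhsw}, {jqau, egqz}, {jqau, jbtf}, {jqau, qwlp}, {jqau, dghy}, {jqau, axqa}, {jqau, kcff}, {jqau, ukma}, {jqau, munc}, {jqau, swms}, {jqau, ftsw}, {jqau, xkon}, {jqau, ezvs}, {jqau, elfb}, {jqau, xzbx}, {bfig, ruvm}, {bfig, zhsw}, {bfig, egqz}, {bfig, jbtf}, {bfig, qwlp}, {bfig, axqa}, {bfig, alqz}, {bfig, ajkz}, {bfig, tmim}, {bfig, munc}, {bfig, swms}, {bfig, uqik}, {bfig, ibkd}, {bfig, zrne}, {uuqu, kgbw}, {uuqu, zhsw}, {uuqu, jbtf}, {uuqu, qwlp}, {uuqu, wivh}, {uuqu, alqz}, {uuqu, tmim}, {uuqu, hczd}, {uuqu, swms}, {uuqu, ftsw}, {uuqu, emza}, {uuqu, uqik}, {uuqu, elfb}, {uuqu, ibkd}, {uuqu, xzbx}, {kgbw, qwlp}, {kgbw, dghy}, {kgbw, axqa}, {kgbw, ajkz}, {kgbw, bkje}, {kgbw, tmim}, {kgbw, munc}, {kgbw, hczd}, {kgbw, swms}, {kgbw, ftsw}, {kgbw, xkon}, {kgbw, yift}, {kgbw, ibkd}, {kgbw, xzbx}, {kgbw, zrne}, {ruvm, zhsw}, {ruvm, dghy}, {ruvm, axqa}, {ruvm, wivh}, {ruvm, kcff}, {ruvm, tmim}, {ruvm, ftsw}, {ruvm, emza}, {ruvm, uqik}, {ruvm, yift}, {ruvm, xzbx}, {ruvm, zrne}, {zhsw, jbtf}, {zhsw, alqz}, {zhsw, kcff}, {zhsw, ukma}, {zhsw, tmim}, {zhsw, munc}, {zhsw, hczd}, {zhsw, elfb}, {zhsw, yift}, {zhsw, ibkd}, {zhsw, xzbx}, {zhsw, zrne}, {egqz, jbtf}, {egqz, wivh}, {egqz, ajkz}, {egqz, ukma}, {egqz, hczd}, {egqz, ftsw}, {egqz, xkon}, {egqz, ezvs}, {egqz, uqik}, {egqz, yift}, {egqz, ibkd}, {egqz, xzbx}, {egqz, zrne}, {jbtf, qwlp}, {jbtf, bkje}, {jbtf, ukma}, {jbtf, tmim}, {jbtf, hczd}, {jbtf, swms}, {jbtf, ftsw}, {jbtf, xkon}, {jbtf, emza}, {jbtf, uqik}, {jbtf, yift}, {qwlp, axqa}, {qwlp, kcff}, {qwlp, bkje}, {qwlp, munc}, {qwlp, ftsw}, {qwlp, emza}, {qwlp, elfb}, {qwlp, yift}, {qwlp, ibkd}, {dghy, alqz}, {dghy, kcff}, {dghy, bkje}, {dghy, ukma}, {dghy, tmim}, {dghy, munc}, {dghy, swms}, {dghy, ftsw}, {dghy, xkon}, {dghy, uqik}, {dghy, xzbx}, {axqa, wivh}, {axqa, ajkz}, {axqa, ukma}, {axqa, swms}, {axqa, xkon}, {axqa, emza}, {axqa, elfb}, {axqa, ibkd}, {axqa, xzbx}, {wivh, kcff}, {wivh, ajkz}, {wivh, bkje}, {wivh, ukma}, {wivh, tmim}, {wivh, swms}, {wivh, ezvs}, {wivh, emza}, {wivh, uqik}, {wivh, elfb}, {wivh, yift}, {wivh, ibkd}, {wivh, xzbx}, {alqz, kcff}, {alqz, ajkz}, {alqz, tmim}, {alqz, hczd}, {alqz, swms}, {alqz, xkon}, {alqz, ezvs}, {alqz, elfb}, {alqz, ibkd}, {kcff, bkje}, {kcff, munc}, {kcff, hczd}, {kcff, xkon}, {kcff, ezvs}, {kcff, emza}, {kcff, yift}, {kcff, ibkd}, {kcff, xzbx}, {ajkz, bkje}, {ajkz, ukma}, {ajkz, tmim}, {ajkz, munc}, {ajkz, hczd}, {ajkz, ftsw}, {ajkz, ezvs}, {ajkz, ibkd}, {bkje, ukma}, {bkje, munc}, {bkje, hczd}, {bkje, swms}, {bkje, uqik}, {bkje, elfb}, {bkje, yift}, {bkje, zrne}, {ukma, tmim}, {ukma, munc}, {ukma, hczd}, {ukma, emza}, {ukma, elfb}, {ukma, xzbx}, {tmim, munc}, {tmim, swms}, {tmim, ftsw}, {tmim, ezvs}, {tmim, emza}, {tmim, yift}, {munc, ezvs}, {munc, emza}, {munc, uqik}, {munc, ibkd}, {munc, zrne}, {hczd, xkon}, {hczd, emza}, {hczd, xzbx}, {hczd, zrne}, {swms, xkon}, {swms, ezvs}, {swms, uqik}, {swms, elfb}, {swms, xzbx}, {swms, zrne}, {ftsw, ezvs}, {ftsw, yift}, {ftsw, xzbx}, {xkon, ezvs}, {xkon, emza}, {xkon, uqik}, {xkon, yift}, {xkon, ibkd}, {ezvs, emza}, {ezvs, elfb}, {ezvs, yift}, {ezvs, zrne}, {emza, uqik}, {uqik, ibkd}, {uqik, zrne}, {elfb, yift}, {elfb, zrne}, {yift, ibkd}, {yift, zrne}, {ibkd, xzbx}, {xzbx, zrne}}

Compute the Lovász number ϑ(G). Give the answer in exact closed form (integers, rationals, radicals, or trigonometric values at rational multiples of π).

Vertex ruvm has 18 neighbors: hcuk, prfk, ojwn, hlpq, kpvq, bfig, zhsw, dghy, axqa, wivh, kcff, tmim, ftsw, emza, uqik, yift, xzbx, zrne.
N(alqz) = {hcuk, prfk, ojwn, hlpq, jrdo, bfig, uuqu, zhsw, dghy, kcff, ajkz, tmim, hczd, swms, xkon, ezvs, elfb, ibkd}, |N(alqz)| = 18.
N(bfig) = {hcuk, prfk, ojwn, jqau, ruvm, zhsw, egqz, jbtf, qwlp, axqa, alqz, ajkz, tmim, munc, swms, uqik, ibkd, zrne}, |N(bfig)| = 18.
N(uuqu) = {ojwn, jrdo, kpvq, kgbw, zhsw, jbtf, qwlp, wivh, alqz, tmim, hczd, swms, ftsw, emza, uqik, elfb, ibkd, xzbx}, |N(uuqu)| = 18.
Regular of degree 18 on 37 vertices: SR(37,18,8,9) — a Paley graph.
A has 3 distinct eigenvalues ≈ [18.0, 2.541, -3.541].
With N=37: ϑ(G) = 37·(-(-sqrt(37)/2 - 1/2))/(18−(-sqrt(37)/2 - 1/2)) = sqrt(37).
= 6.0827625… (decimal).

sqrt(37)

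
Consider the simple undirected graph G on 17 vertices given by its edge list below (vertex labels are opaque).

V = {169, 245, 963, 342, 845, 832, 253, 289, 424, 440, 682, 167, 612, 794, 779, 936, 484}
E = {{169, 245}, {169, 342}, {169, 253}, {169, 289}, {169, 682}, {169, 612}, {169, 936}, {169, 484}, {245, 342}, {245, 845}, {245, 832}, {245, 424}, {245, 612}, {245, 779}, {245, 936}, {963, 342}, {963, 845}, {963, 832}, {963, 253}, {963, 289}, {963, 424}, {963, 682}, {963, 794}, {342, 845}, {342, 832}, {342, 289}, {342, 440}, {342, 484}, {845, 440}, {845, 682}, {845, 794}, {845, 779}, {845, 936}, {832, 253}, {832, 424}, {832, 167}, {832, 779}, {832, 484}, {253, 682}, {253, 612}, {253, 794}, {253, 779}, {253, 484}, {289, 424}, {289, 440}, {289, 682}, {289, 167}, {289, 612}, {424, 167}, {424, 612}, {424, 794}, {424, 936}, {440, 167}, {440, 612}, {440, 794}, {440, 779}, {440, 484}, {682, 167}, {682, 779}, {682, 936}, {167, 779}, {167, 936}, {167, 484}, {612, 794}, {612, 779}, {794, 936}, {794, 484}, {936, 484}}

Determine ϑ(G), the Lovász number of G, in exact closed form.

N(342) = {169, 245, 963, 845, 832, 289, 440, 484}, |N(342)| = 8.
deg(169) = 8; N(169) = {245, 342, 253, 289, 682, 612, 936, 484}.
N(245) = {169, 342, 845, 832, 424, 612, 779, 936}, |N(245)| = 8.
deg(484) = 8; N(484) = {169, 342, 832, 253, 440, 167, 794, 936}.
Every vertex has degree 8 (N=17); strongly regular (17,8,3,4).
The 3 distinct eigenvalues: [8.0, 1.561553, -2.561553].
−17·(-sqrt(17)/2 - 1/2) / ((8)−(-sqrt(17)/2 - 1/2)) = sqrt(17) = ϑ(G).
ϑ(G) ≈ 4.12310563.

sqrt(17)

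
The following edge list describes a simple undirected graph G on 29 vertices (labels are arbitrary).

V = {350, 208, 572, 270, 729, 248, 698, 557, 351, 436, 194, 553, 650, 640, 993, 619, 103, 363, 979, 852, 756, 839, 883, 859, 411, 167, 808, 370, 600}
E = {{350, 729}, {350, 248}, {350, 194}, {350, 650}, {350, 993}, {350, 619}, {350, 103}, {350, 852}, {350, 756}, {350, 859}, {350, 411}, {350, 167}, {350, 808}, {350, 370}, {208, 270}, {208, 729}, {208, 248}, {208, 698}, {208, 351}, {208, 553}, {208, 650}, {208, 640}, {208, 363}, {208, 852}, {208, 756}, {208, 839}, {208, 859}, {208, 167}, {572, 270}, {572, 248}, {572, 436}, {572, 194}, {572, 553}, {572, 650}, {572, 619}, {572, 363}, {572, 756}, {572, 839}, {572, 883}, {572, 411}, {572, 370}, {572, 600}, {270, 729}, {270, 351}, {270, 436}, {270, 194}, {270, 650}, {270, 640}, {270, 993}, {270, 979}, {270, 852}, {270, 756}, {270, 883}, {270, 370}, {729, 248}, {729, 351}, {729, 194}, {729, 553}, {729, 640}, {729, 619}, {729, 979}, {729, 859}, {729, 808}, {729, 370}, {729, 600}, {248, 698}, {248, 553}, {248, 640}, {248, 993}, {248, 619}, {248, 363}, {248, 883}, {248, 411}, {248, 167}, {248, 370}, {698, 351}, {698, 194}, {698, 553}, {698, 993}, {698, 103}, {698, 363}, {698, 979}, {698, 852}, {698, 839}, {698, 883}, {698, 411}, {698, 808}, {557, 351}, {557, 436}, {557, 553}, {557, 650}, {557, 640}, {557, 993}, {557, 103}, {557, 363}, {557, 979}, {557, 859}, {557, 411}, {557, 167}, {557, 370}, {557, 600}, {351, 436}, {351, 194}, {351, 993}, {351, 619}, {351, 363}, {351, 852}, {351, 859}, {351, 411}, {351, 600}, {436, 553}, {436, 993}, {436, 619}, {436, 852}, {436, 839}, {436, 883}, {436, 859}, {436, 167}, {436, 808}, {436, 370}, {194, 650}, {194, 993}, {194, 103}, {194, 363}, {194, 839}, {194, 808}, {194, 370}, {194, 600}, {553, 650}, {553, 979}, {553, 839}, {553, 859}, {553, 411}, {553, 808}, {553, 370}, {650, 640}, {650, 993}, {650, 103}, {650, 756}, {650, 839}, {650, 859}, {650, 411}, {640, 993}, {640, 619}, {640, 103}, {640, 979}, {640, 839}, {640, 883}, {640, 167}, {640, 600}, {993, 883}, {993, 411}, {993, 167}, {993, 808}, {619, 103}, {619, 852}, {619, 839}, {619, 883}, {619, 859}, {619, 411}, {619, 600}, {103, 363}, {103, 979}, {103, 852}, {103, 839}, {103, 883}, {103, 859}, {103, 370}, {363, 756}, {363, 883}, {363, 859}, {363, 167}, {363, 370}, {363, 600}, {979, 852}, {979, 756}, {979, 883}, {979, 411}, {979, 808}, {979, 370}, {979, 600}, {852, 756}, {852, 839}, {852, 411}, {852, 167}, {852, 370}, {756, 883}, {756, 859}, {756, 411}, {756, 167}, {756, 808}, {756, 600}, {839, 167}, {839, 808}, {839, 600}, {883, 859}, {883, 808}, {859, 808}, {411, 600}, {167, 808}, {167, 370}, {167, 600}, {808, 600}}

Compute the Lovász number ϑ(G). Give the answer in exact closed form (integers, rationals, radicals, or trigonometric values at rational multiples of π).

N(103) = {350, 698, 557, 194, 650, 640, 619, 363, 979, 852, 839, 883, 859, 370}, |N(103)| = 14.
Vertex 436 has 14 neighbors: 572, 270, 557, 351, 553, 993, 619, 852, 839, 883, 859, 167, 808, 370.
N(248) = {350, 208, 572, 729, 698, 553, 640, 993, 619, 363, 883, 411, 167, 370}, |N(248)| = 14.
N(640) = {208, 270, 729, 248, 557, 650, 993, 619, 103, 979, 839, 883, 167, 600}, |N(640)| = 14.
14-regular, N=29; SR(29,14,6,7) — a Paley graph.
spec(A) ≈ [14.0, 2.19258, -3.19258] (distinct, 5 d.p.).
λ_max=14, λ_min=-sqrt(29)/2 - 1/2; ϑ = −29·λ_min/(λ_max−λ_min) = sqrt(29).
ϑ(G) ≈ 5.38516.

sqrt(29)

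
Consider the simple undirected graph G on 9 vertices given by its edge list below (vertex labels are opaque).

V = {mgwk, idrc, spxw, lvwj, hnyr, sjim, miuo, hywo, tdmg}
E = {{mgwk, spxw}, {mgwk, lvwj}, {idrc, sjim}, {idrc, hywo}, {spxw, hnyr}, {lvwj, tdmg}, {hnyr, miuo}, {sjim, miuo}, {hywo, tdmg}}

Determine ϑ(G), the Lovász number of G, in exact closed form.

9*cos(pi/9)/(cos(pi/9) + 1)

deg(hywo) = 2; N(hywo) = {idrc, tdmg}.
deg(hnyr) = 2; N(hnyr) = {spxw, miuo}.
deg(miuo) = 2; N(miuo) = {hnyr, sjim}.
Vertex spxw has 2 neighbors: mgwk, hnyr.
2-regular, N=9; a single 9-cycle (edge-transitive).
The 5 distinct eigenvalues: [2.0, 1.532, 0.347, -1.0, -1.879].
ϑ = −N·λ_min/(λ_max−λ_min) = −9·(-2*cos(pi/9))/(2−(-2*cos(pi/9))) = 9*cos(pi/9)/(cos(pi/9) + 1).
≈ 4.360090 (to 6 d.p.).
Sandwich: α(G)=4 ≤ ϑ(G)=9*cos(pi/9)/(cos(pi/9) + 1) ≤ χ(Ḡ)=5 (both strict).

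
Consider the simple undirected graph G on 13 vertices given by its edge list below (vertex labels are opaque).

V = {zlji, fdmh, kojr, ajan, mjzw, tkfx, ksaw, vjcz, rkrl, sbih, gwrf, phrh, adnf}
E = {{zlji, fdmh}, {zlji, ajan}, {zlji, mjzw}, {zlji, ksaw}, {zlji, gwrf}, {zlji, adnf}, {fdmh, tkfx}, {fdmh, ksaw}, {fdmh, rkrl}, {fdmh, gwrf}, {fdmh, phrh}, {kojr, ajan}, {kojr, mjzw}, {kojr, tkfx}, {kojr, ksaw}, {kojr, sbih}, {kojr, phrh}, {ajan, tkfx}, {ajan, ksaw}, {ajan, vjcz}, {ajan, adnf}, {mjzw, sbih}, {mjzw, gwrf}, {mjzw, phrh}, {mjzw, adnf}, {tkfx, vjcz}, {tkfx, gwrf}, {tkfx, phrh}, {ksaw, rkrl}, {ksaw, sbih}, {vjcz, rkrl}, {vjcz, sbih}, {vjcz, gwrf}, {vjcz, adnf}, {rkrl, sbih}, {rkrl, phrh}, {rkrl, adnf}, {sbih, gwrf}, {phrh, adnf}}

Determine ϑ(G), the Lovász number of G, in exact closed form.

sqrt(13)

N(mjzw) = {zlji, kojr, sbih, gwrf, phrh, adnf}, |N(mjzw)| = 6.
deg(phrh) = 6; N(phrh) = {fdmh, kojr, mjzw, tkfx, rkrl, adnf}.
N(adnf) = {zlji, ajan, mjzw, vjcz, rkrl, phrh}, |N(adnf)| = 6.
N(sbih) = {kojr, mjzw, ksaw, vjcz, rkrl, gwrf}, |N(sbih)| = 6.
deg(v) = 6 for all v (|V|=13); Paley(13): SR with (k,λ,μ)=(6,2,3).
Distinct eigenvalues (to 3 d.p.): [6.0, 1.303, -2.303].
With N=13: ϑ(G) = 13·(-(-sqrt(13)/2 - 1/2))/(6−(-sqrt(13)/2 - 1/2)) = sqrt(13).
ϑ(G) ≈ 3.60555.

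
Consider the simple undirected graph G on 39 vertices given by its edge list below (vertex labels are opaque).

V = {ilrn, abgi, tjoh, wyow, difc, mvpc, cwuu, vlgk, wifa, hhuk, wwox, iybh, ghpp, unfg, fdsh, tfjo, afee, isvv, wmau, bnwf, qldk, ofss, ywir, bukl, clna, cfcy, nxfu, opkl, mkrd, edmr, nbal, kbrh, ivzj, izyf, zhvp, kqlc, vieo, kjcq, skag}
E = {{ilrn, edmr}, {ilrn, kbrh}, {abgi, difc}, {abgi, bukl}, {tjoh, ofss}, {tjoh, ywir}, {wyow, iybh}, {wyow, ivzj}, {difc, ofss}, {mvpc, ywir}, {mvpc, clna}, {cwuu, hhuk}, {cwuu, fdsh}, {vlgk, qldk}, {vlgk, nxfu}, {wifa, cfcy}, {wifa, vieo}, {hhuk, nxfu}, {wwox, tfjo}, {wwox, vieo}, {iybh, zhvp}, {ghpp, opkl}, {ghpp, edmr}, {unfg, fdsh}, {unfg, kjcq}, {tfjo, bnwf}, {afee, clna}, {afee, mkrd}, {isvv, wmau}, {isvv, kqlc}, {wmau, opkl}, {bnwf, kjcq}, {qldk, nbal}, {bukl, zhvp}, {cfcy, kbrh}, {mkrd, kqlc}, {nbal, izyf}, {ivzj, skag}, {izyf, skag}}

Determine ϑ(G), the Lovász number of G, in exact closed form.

39*cos(pi/39)/(cos(pi/39) + 1)

deg(afee) = 2; N(afee) = {clna, mkrd}.
Vertex abgi has 2 neighbors: difc, bukl.
N(bnwf) = {tfjo, kjcq}, |N(bnwf)| = 2.
Vertex kjcq has 2 neighbors: unfg, bnwf.
39-vertex 2-regular graph: this is C_{39}, the 39-cycle.
spec(A) ≈ [2.0, 1.974, 1.897, 1.771, 1.599, 1.385, 1.136, 0.857, 0.556, 0.241, -0.081, -0.4, -0.709, -1.0, -1.265, -1.497, -1.69, -1.84, -1.942, -1.994] (distinct, 3 d.p.).
Lovász (edge-transitive): ϑ = −39·(-2*cos(pi/39))/((2)−(-2*cos(pi/39))) = 39*cos(pi/39)/(cos(pi/39) + 1).
Numerically 19.468332.
Sandwich: α(G)=19 ≤ ϑ(G)=39*cos(pi/39)/(cos(pi/39) + 1) ≤ χ(Ḡ)=20 (both strict).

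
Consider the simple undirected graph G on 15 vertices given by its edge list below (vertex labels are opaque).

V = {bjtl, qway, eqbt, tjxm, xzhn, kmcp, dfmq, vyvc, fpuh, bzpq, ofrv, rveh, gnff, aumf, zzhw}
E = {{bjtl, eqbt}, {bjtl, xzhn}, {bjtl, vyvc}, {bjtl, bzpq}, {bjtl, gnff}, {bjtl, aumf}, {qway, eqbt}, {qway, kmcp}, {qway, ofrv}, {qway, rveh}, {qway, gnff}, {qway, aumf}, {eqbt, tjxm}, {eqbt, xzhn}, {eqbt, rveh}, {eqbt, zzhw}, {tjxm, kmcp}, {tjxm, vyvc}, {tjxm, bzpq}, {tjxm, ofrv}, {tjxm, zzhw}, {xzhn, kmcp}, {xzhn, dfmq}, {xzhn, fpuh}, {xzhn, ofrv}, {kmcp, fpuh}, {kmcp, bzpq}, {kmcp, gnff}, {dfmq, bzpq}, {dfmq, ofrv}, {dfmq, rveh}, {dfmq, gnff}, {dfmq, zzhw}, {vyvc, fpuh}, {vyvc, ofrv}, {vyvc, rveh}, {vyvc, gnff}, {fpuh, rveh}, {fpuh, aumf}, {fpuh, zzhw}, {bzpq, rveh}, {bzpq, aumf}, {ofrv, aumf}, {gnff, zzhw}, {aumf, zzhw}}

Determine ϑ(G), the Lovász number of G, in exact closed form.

5

Vertex kmcp has 6 neighbors: qway, tjxm, xzhn, fpuh, bzpq, gnff.
deg(eqbt) = 6; N(eqbt) = {bjtl, qway, tjxm, xzhn, rveh, zzhw}.
deg(zzhw) = 6; N(zzhw) = {eqbt, tjxm, dfmq, fpuh, gnff, aumf}.
deg(aumf) = 6; N(aumf) = {bjtl, qway, fpuh, bzpq, ofrv, zzhw}.
deg(v) = 6 for all v (|V|=15); Kneser-type, 2-subsets of [6].
Distinct eigenvalues (to 5 d.p.): [6.0, 1.0, -3.0].
With N=15: ϑ(G) = 15·(-1*(-3))/(6−(-3)) = 5.
≈ 5.0000000 (to 7 d.p.).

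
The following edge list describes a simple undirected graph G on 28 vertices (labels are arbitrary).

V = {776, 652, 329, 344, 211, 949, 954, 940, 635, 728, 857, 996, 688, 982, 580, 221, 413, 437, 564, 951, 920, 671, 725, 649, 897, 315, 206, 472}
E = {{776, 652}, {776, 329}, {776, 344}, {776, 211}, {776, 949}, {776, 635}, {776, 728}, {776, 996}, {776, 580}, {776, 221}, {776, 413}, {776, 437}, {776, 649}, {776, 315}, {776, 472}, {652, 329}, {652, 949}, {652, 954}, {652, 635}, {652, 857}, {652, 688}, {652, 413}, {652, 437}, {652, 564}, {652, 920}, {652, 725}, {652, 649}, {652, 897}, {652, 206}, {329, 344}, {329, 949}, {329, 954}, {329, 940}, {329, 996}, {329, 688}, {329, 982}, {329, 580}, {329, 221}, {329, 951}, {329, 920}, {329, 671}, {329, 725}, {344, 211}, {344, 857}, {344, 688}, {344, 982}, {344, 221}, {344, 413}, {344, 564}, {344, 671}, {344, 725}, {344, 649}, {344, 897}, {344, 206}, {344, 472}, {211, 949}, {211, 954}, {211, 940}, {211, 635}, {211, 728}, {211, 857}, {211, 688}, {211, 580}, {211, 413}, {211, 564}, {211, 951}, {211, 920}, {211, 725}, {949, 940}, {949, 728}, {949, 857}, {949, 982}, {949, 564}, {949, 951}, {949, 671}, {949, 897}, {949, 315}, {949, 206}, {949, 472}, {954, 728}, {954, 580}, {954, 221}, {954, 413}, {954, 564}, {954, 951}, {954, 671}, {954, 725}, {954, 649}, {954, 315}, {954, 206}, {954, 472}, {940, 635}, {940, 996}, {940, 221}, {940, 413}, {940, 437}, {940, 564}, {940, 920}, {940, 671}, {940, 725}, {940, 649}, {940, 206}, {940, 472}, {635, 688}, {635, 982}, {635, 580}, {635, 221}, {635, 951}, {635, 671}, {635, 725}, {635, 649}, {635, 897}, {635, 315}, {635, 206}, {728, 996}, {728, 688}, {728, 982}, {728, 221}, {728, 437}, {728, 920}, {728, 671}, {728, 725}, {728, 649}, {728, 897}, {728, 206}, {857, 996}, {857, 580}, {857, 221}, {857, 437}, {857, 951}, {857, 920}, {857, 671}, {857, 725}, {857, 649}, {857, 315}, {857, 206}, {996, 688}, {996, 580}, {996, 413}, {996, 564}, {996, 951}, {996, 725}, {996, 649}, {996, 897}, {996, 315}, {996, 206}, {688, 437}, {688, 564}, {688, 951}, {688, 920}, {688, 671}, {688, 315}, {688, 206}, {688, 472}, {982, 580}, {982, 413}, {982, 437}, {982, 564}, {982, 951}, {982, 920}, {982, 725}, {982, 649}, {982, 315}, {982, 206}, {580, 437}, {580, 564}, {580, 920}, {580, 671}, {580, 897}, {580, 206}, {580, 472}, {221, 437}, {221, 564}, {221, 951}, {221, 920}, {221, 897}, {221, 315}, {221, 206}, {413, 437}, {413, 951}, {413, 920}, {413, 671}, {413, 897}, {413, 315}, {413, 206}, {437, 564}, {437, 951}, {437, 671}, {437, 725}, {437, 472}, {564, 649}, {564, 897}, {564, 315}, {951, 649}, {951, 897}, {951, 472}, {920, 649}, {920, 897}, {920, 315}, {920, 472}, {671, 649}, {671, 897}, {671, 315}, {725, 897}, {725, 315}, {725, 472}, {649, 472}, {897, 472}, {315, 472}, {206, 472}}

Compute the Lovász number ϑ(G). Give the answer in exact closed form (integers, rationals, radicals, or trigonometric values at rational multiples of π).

deg(206) = 15; N(206) = {652, 344, 949, 954, 940, 635, 728, 857, 996, 688, 982, 580, 221, 413, 472}.
deg(211) = 15; N(211) = {776, 344, 949, 954, 940, 635, 728, 857, 688, 580, 413, 564, 951, 920, 725}.
Vertex 564 has 15 neighbors: 652, 344, 211, 949, 954, 940, 996, 688, 982, 580, 221, 437, 649, 897, 315.
deg(413) = 15; N(413) = {776, 652, 344, 211, 954, 940, 996, 982, 437, 951, 920, 671, 897, 315, 206}.
15-regular, N=28; this is K(8,2), the Kneser graph.
A has 3 distinct eigenvalues ≈ [15.0, 1.0, -5.0].
−28·(-5) / ((15)−(-5)) = 7 = ϑ(G).
= 7.0000… (decimal).

7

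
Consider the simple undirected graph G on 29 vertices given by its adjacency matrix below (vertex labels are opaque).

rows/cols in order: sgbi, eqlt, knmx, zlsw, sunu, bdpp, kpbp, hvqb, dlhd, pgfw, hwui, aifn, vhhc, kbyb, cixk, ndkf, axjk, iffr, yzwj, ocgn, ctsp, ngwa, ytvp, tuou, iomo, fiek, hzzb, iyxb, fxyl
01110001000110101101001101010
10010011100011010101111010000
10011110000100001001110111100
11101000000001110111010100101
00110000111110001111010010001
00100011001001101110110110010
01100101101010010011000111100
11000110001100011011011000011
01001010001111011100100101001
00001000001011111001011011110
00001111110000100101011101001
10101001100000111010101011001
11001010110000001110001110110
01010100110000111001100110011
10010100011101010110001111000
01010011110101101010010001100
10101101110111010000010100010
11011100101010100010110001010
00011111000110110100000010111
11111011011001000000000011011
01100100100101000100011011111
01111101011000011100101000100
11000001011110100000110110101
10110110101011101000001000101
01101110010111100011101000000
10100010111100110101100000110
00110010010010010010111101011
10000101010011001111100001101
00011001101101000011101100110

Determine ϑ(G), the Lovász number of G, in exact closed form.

deg(sunu) = 14; N(sunu) = {knmx, zlsw, dlhd, pgfw, hwui, aifn, vhhc, axjk, iffr, yzwj, ocgn, ngwa, iomo, fxyl}.
deg(fxyl) = 14; N(fxyl) = {zlsw, sunu, hvqb, dlhd, hwui, aifn, kbyb, yzwj, ocgn, ctsp, ytvp, tuou, hzzb, iyxb}.
deg(hvqb) = 14; N(hvqb) = {sgbi, eqlt, bdpp, kpbp, hwui, aifn, ndkf, axjk, yzwj, ocgn, ngwa, ytvp, iyxb, fxyl}.
deg(knmx) = 14; N(knmx) = {sgbi, zlsw, sunu, bdpp, kpbp, aifn, axjk, ocgn, ctsp, ngwa, tuou, iomo, fiek, hzzb}.
29-vertex 14-regular graph: SR(29,14,6,7) — a Paley graph.
A has 3 distinct eigenvalues ≈ [14.0, 2.192582, -3.192582].
With N=29: ϑ(G) = 29·(-(-sqrt(29)/2 - 1/2))/(14−(-sqrt(29)/2 - 1/2)) = sqrt(29).
Numerically 5.385165.

sqrt(29)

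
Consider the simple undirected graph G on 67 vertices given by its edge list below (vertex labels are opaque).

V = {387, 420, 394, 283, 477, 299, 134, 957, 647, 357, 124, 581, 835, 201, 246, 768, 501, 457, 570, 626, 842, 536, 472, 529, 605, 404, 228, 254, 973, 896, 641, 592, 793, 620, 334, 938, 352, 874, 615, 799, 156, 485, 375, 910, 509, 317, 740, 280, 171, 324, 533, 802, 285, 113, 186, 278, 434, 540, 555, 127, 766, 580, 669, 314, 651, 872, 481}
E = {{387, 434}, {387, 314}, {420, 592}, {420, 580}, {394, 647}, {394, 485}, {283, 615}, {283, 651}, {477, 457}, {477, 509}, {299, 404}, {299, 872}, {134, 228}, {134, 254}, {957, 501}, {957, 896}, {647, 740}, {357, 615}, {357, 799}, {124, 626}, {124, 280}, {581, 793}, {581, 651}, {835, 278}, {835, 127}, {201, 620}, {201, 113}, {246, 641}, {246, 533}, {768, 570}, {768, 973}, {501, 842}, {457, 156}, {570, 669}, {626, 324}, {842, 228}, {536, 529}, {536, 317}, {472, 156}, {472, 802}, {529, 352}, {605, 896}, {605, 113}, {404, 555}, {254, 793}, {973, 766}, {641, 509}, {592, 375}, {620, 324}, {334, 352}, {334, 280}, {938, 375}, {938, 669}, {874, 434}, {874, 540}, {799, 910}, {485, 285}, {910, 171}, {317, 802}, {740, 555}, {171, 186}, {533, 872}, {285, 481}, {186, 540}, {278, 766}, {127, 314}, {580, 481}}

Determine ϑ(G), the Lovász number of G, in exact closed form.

N(254) = {134, 793}, |N(254)| = 2.
deg(324) = 2; N(324) = {626, 620}.
N(580) = {420, 481}, |N(580)| = 2.
Vertex 842 has 2 neighbors: 501, 228.
Every vertex has degree 2 (N=67); connected 2-regular on 67 ⇒ C_{67}.
Distinct eigenvalues (to 5 d.p.): [2.0, 1.99121, 1.96493, 1.92137, 1.86093, 1.78414, 1.69166, 1.58432, 1.46306, 1.32894, 1.18314, 1.02695, 0.86173, 0.68893, 0.51009, 0.32675, 0.14055, -0.04689, -0.23391, -0.41888, -0.60017, -0.77618, -0.94538, -1.10626, -1.25743, -1.39754, -1.52537, -1.6398, -1.73981, -1.82454, -1.89323, -1.94529, -1.98025, -1.9978].
With N=67: ϑ(G) = 67·(-(-1)*2*cos(pi/67))/(2−(-2*cos(pi/67))) = 67*cos(pi/67)/(cos(pi/67) + 1).
Numerically 33.481580.
33 ≤ 67*cos(pi/67)/(cos(pi/67) + 1) ≤ 34: both strict.

67*cos(pi/67)/(cos(pi/67) + 1)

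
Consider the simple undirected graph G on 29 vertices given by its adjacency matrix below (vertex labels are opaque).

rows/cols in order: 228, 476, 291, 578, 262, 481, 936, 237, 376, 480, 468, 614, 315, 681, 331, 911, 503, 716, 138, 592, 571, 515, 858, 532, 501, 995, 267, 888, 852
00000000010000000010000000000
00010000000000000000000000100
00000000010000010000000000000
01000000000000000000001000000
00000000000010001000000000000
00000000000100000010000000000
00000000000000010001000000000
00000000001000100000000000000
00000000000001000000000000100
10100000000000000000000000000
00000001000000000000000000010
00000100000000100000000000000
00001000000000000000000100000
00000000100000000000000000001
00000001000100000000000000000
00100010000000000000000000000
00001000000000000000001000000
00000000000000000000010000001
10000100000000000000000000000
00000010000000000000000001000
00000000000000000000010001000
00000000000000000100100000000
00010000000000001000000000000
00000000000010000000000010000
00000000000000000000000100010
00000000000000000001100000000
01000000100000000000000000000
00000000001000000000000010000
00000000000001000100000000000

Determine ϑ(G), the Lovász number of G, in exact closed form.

Vertex 503 has 2 neighbors: 262, 858.
deg(291) = 2; N(291) = {480, 911}.
Vertex 888 has 2 neighbors: 468, 501.
Vertex 515 has 2 neighbors: 716, 571.
Regular of degree 2 on 29 vertices: a single 29-cycle (edge-transitive).
Distinct eigenvalues (to 4 d.p.): [2.0, 1.9532, 1.8152, 1.5922, 1.2948, 0.9368, 0.5351, 0.1083, -0.3236, -0.7403, -1.1224, -1.452, -1.7137, -1.8953, -1.9883].
With N=29: ϑ(G) = 29·(-(-1)*2*cos(pi/29))/(2−(-2*cos(pi/29))) = 29*cos(pi/29)/(cos(pi/29) + 1).
Numerically 14.457375.
α=14, χ(Ḡ)=15; ϑ=29*cos(pi/29)/(cos(pi/29) + 1) lies between (both strict).

29*cos(pi/29)/(cos(pi/29) + 1)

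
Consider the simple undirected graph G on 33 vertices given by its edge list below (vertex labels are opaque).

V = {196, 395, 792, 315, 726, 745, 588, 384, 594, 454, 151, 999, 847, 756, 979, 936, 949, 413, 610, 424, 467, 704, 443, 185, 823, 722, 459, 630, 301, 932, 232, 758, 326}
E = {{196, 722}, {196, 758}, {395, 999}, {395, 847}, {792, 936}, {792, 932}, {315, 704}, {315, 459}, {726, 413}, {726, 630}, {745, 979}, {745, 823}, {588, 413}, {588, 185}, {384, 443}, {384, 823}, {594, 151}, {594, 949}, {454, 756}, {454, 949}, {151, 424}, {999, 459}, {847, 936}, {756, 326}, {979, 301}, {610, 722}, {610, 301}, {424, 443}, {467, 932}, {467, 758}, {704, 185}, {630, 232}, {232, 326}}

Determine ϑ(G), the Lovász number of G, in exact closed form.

N(232) = {630, 326}, |N(232)| = 2.
Vertex 467 has 2 neighbors: 932, 758.
N(949) = {594, 454}, |N(949)| = 2.
N(722) = {196, 610}, |N(722)| = 2.
G on 33 vertices is 2-regular; the odd cycle C_{33}.
The 17 distinct eigenvalues: [2.0, 1.9639, 1.8567, 1.6825, 1.4475, 1.1601, 0.8308, 0.4715, 0.0952, -0.2846, -0.6541, -1.0, -1.3097, -1.5721, -1.7777, -1.919, -1.9909].
ϑ = −N·λ_min/(λ_max−λ_min) = −33·(-2*cos(pi/33))/(2−(-2*cos(pi/33))) = 33*cos(pi/33)/(cos(pi/33) + 1).
≈ 16.462558592 (to 9 d.p.).
16 ≤ 33*cos(pi/33)/(cos(pi/33) + 1) ≤ 17: both strict.

33*cos(pi/33)/(cos(pi/33) + 1)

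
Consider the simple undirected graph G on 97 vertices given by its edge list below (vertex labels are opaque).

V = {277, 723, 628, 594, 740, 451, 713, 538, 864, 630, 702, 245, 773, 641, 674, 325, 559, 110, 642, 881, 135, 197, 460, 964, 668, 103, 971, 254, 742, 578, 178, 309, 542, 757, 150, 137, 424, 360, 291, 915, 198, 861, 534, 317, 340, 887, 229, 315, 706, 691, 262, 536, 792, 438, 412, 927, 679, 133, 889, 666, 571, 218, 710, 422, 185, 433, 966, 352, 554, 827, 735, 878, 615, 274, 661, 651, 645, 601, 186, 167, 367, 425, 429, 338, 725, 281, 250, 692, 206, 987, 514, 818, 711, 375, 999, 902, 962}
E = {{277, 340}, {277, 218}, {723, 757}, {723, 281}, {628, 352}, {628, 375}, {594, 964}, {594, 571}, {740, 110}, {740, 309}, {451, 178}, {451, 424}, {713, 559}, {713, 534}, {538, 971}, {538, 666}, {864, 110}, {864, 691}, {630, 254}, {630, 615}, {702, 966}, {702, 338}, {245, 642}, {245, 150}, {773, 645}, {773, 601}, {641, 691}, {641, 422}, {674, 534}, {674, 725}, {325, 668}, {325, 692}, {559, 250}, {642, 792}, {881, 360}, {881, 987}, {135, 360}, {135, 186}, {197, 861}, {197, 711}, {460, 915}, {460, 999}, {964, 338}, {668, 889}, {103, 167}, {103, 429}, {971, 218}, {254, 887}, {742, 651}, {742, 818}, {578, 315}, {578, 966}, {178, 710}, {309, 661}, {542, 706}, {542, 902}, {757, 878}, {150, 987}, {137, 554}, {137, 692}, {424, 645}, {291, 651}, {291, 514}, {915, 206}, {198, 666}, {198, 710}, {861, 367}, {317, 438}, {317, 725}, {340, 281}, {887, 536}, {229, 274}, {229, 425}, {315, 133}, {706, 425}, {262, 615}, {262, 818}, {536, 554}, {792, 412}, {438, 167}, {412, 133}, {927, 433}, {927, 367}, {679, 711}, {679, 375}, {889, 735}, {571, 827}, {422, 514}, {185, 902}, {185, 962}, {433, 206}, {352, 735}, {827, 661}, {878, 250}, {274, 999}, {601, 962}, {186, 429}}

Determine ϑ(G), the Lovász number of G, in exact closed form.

97*cos(pi/97)/(cos(pi/97) + 1)

N(185) = {902, 962}, |N(185)| = 2.
N(262) = {615, 818}, |N(262)| = 2.
Vertex 578 has 2 neighbors: 315, 966.
deg(325) = 2; N(325) = {668, 692}.
deg(v) = 2 for all v (|V|=97); the odd cycle C_{97}.
The 49 distinct eigenvalues: [2.0, 1.996, 1.983, 1.962, 1.933, 1.896, 1.851, 1.798, 1.737, 1.67, 1.595, 1.513, 1.426, 1.332, 1.232, 1.128, 1.019, 0.905, 0.788, 0.667, 0.544, 0.418, 0.29, 0.162, 0.032, -0.097, -0.226, -0.354, -0.481, -0.606, -0.728, -0.847, -0.962, -1.074, -1.181, -1.283, -1.379, -1.47, -1.555, -1.633, -1.704, -1.769, -1.825, -1.874, -1.916, -1.949, -1.974, -1.991, -1.999].
−97·(-2*cos(pi/97)) / ((2)−(-2*cos(pi/97))) = 97*cos(pi/97)/(cos(pi/97) + 1) = ϑ(G).
= 48.4873… (decimal).
Check 48 ≤ 97*cos(pi/97)/(cos(pi/97) + 1) ≤ 49: both strict.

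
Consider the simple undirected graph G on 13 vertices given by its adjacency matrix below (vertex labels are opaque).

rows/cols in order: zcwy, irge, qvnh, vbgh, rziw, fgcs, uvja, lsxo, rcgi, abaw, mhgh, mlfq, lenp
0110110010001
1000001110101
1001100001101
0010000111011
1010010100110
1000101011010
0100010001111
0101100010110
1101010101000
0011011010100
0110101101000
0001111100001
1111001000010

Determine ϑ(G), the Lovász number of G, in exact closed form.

deg(qvnh) = 6; N(qvnh) = {zcwy, vbgh, rziw, abaw, mhgh, lenp}.
N(mlfq) = {vbgh, rziw, fgcs, uvja, lsxo, lenp}, |N(mlfq)| = 6.
deg(fgcs) = 6; N(fgcs) = {zcwy, rziw, uvja, rcgi, abaw, mlfq}.
deg(uvja) = 6; N(uvja) = {irge, fgcs, abaw, mhgh, mlfq, lenp}.
G on 13 vertices is 6-regular; strongly regular (13,6,2,3).
spec(A) ≈ [6.0, 1.303, -2.303] (distinct, 3 d.p.).
ϑ = −N·λ_min/(λ_max−λ_min) = −13·(-sqrt(13)/2 - 1/2)/(6−(-sqrt(13)/2 - 1/2)) = sqrt(13).
= 3.605551… (decimal).

sqrt(13)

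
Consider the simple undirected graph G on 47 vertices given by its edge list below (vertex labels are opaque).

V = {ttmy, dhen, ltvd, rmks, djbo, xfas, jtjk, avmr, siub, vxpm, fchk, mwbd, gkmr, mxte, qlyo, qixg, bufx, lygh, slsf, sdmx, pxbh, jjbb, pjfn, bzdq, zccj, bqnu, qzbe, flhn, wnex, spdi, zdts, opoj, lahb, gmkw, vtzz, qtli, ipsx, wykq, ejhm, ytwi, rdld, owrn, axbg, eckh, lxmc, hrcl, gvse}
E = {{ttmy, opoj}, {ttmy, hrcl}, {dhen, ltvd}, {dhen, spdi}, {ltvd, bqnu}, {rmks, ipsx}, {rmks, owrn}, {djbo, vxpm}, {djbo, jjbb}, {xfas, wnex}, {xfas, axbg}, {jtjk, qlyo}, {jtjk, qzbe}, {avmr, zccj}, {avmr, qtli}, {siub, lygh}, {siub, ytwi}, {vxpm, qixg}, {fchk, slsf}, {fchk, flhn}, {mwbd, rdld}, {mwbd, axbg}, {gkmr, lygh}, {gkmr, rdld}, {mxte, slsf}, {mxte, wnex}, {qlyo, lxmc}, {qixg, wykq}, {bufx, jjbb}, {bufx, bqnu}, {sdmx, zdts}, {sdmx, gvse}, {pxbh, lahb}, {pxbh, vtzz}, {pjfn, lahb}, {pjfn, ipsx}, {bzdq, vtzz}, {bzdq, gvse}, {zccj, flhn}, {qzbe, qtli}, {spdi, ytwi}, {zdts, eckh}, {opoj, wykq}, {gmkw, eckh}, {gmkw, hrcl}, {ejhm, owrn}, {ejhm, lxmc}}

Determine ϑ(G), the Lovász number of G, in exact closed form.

47*cos(pi/47)/(cos(pi/47) + 1)

deg(ytwi) = 2; N(ytwi) = {siub, spdi}.
N(qlyo) = {jtjk, lxmc}, |N(qlyo)| = 2.
N(vxpm) = {djbo, qixg}, |N(vxpm)| = 2.
Vertex avmr has 2 neighbors: zccj, qtli.
2-regular, N=47; a single 47-cycle (edge-transitive).
Distinct eigenvalues (to 6 d.p.): [2.0, 1.982155, 1.928938, 1.8413, 1.720803, 1.569599, 1.390385, 1.186359, 0.961164, 0.718816, 0.46364, 0.200191, -0.06683, -0.332659, -0.592551, -0.84187, -1.076165, -1.291256, -1.483304, -1.648883, -1.785038, -1.889338, -1.959923, -1.995534].
ϑ = −N·λ_min/(λ_max−λ_min) = −47·(-2*cos(pi/47))/(2−(-2*cos(pi/47))) = 47*cos(pi/47)/(cos(pi/47) + 1).
= 23.47373… (decimal).
Lovász sandwich 23 ≤ 47*cos(pi/47)/(cos(pi/47) + 1) ≤ 24: both strict.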